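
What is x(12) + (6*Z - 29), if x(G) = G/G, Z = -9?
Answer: -82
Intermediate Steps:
x(G) = 1
x(12) + (6*Z - 29) = 1 + (6*(-9) - 29) = 1 + (-54 - 29) = 1 - 83 = -82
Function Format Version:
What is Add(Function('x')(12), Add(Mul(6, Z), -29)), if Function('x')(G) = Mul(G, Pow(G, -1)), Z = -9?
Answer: -82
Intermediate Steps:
Function('x')(G) = 1
Add(Function('x')(12), Add(Mul(6, Z), -29)) = Add(1, Add(Mul(6, -9), -29)) = Add(1, Add(-54, -29)) = Add(1, -83) = -82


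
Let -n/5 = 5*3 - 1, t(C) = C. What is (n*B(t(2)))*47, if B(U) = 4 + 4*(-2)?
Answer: 13160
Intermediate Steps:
n = -70 (n = -5*(5*3 - 1) = -5*(15 - 1) = -5*14 = -70)
B(U) = -4 (B(U) = 4 - 8 = -4)
(n*B(t(2)))*47 = -70*(-4)*47 = 280*47 = 13160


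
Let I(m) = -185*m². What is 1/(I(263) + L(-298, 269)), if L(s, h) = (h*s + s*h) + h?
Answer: -1/12956320 ≈ -7.7182e-8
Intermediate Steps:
L(s, h) = h + 2*h*s (L(s, h) = (h*s + h*s) + h = 2*h*s + h = h + 2*h*s)
1/(I(263) + L(-298, 269)) = 1/(-185*263² + 269*(1 + 2*(-298))) = 1/(-185*69169 + 269*(1 - 596)) = 1/(-12796265 + 269*(-595)) = 1/(-12796265 - 160055) = 1/(-12956320) = -1/12956320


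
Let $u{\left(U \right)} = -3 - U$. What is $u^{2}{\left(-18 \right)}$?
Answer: $225$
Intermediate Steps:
$u^{2}{\left(-18 \right)} = \left(-3 - -18\right)^{2} = \left(-3 + 18\right)^{2} = 15^{2} = 225$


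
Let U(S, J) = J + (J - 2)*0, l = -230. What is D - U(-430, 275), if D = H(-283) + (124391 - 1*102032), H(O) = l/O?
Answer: 6250002/283 ≈ 22085.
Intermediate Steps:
H(O) = -230/O
U(S, J) = J (U(S, J) = J + (-2 + J)*0 = J + 0 = J)
D = 6327827/283 (D = -230/(-283) + (124391 - 1*102032) = -230*(-1/283) + (124391 - 102032) = 230/283 + 22359 = 6327827/283 ≈ 22360.)
D - U(-430, 275) = 6327827/283 - 1*275 = 6327827/283 - 275 = 6250002/283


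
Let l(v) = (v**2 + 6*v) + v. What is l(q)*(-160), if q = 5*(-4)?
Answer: -41600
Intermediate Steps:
q = -20
l(v) = v**2 + 7*v
l(q)*(-160) = -20*(7 - 20)*(-160) = -20*(-13)*(-160) = 260*(-160) = -41600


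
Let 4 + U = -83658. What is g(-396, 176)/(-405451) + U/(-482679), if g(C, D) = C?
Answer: 578169194/3316994631 ≈ 0.17431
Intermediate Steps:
U = -83662 (U = -4 - 83658 = -83662)
g(-396, 176)/(-405451) + U/(-482679) = -396/(-405451) - 83662/(-482679) = -396*(-1/405451) - 83662*(-1/482679) = 396/405451 + 1418/8181 = 578169194/3316994631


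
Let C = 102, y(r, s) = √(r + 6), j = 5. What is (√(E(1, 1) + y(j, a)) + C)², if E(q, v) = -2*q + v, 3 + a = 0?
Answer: (102 + √(-1 + √11))² ≈ 10717.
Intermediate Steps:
a = -3 (a = -3 + 0 = -3)
E(q, v) = v - 2*q
y(r, s) = √(6 + r)
(√(E(1, 1) + y(j, a)) + C)² = (√((1 - 2*1) + √(6 + 5)) + 102)² = (√((1 - 2) + √11) + 102)² = (√(-1 + √11) + 102)² = (102 + √(-1 + √11))²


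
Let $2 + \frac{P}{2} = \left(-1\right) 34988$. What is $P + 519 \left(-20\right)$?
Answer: $-80360$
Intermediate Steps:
$P = -69980$ ($P = -4 + 2 \left(\left(-1\right) 34988\right) = -4 + 2 \left(-34988\right) = -4 - 69976 = -69980$)
$P + 519 \left(-20\right) = -69980 + 519 \left(-20\right) = -69980 - 10380 = -80360$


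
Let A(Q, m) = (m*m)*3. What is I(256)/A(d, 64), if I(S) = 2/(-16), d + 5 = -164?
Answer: -1/98304 ≈ -1.0173e-5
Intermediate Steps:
d = -169 (d = -5 - 164 = -169)
A(Q, m) = 3*m**2 (A(Q, m) = m**2*3 = 3*m**2)
I(S) = -1/8 (I(S) = 2*(-1/16) = -1/8)
I(256)/A(d, 64) = -1/(8*(3*64**2)) = -1/(8*(3*4096)) = -1/8/12288 = -1/8*1/12288 = -1/98304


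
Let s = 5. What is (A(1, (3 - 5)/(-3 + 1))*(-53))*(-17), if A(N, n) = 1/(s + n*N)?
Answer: 901/6 ≈ 150.17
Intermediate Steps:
A(N, n) = 1/(5 + N*n) (A(N, n) = 1/(5 + n*N) = 1/(5 + N*n))
(A(1, (3 - 5)/(-3 + 1))*(-53))*(-17) = (-53/(5 + 1*((3 - 5)/(-3 + 1))))*(-17) = (-53/(5 + 1*(-2/(-2))))*(-17) = (-53/(5 + 1*(-2*(-1/2))))*(-17) = (-53/(5 + 1*1))*(-17) = (-53/(5 + 1))*(-17) = (-53/6)*(-17) = ((1/6)*(-53))*(-17) = -53/6*(-17) = 901/6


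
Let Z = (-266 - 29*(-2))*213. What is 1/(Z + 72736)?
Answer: 1/28432 ≈ 3.5172e-5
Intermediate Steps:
Z = -44304 (Z = (-266 + 58)*213 = -208*213 = -44304)
1/(Z + 72736) = 1/(-44304 + 72736) = 1/28432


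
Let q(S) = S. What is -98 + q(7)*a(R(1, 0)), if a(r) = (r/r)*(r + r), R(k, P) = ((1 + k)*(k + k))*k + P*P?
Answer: -42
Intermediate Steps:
R(k, P) = P**2 + 2*k**2*(1 + k) (R(k, P) = ((1 + k)*(2*k))*k + P**2 = (2*k*(1 + k))*k + P**2 = 2*k**2*(1 + k) + P**2 = P**2 + 2*k**2*(1 + k))
a(r) = 2*r (a(r) = 1*(2*r) = 2*r)
-98 + q(7)*a(R(1, 0)) = -98 + 7*(2*(0**2 + 2*1**2 + 2*1**3)) = -98 + 7*(2*(0 + 2*1 + 2*1)) = -98 + 7*(2*(0 + 2 + 2)) = -98 + 7*(2*4) = -98 + 7*8 = -98 + 56 = -42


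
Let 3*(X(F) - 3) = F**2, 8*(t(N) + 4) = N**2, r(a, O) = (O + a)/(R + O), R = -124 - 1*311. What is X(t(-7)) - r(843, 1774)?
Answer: 655771/257088 ≈ 2.5508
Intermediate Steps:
R = -435 (R = -124 - 311 = -435)
r(a, O) = (O + a)/(-435 + O)
t(N) = -4 + N**2/8
X(F) = 3 + F**2/3
X(t(-7)) - r(843, 1774) = (3 + (-4 + (1/8)*(-7)**2)**2/3) - (1774 + 843)/(-435 + 1774) = (3 + (-4 + (1/8)*49)**2/3) - 2617/1339 = (3 + (-4 + 49/8)**2/3) - 2617/1339 = (3 + (17/8)**2/3) - 1*2617/1339 = (3 + (1/3)*(289/64)) - 2617/1339 = (3 + 289/192) - 2617/1339 = 865/192 - 2617/1339 = 655771/257088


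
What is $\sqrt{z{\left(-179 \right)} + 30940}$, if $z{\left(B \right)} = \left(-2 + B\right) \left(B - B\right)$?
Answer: $2 \sqrt{7735} \approx 175.9$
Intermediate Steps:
$z{\left(B \right)} = 0$ ($z{\left(B \right)} = \left(-2 + B\right) 0 = 0$)
$\sqrt{z{\left(-179 \right)} + 30940} = \sqrt{0 + 30940} = \sqrt{30940} = 2 \sqrt{7735}$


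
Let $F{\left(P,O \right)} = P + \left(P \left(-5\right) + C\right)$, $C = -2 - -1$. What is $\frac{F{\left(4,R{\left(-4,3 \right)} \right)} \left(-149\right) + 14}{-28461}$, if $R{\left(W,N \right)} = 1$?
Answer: $- \frac{849}{9487} \approx -0.089491$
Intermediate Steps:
$C = -1$ ($C = -2 + 1 = -1$)
$F{\left(P,O \right)} = -1 - 4 P$ ($F{\left(P,O \right)} = P + \left(P \left(-5\right) - 1\right) = P - \left(1 + 5 P\right) = -1 - 4 P$)
$\frac{F{\left(4,R{\left(-4,3 \right)} \right)} \left(-149\right) + 14}{-28461} = \frac{\left(-1 - 16\right) \left(-149\right) + 14}{-28461} = \left(\left(-1 - 16\right) \left(-149\right) + 14\right) \left(- \frac{1}{28461}\right) = \left(\left(-17\right) \left(-149\right) + 14\right) \left(- \frac{1}{28461}\right) = \left(2533 + 14\right) \left(- \frac{1}{28461}\right) = 2547 \left(- \frac{1}{28461}\right) = - \frac{849}{9487}$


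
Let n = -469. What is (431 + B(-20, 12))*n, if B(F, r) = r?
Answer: -207767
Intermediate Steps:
(431 + B(-20, 12))*n = (431 + 12)*(-469) = 443*(-469) = -207767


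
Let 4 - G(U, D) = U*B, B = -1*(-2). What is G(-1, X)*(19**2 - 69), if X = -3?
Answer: 1752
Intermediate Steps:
B = 2
G(U, D) = 4 - 2*U (G(U, D) = 4 - U*2 = 4 - 2*U)
G(-1, X)*(19**2 - 69) = (4 - 2*(-1))*(19**2 - 69) = (4 + 2)*(361 - 69) = 6*292 = 1752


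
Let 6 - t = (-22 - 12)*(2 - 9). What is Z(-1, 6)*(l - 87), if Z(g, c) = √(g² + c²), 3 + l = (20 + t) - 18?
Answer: -320*√37 ≈ -1946.5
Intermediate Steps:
t = -232 (t = 6 - (-22 - 12)*(2 - 9) = 6 - (-34)*(-7) = 6 - 1*238 = 6 - 238 = -232)
l = -233 (l = -3 + ((20 - 232) - 18) = -3 + (-212 - 18) = -3 - 230 = -233)
Z(g, c) = √(c² + g²)
Z(-1, 6)*(l - 87) = √(6² + (-1)²)*(-233 - 87) = √(36 + 1)*(-320) = √37*(-320) = -320*√37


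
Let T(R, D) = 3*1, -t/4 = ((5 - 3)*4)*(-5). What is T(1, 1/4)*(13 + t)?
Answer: 519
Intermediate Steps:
t = 160 (t = -4*(5 - 3)*4*(-5) = -4*2*4*(-5) = -32*(-5) = -4*(-40) = 160)
T(R, D) = 3
T(1, 1/4)*(13 + t) = 3*(13 + 160) = 3*173 = 519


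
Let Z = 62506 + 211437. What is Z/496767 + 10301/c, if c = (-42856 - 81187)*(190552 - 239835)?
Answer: 1674676524466234/3036841572790623 ≈ 0.55145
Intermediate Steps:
Z = 273943
c = 6113211169 (c = -124043*(-49283) = 6113211169)
Z/496767 + 10301/c = 273943/496767 + 10301/6113211169 = 1674676524466234/3036841572790623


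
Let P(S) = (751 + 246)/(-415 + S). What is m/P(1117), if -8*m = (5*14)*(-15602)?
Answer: 95835285/997 ≈ 96124.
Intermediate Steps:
m = 273035/2 (m = -5*14*(-15602)/8 = -35*(-15602)/4 = -⅛*(-1092140) = 273035/2 ≈ 1.3652e+5)
P(S) = 997/(-415 + S)
m/P(1117) = 273035/(2*((997/(-415 + 1117)))) = 273035/(2*((997/702))) = 273035/(2*((997*(1/702)))) = 273035/(2*(997/702)) = (273035/2)*(702/997) = 95835285/997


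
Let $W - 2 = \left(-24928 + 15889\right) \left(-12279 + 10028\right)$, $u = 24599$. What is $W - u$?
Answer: $20322192$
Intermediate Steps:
$W = 20346791$ ($W = 2 + \left(-24928 + 15889\right) \left(-12279 + 10028\right) = 2 - -20346789 = 2 + 20346789 = 20346791$)
$W - u = 20346791 - 24599 = 20322192$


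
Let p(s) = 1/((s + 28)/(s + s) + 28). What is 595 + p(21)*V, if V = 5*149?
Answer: 21719/35 ≈ 620.54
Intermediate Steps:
V = 745
p(s) = 1/(28 + (28 + s)/(2*s)) (p(s) = 1/((28 + s)/((2*s)) + 28) = 1/((28 + s)*(1/(2*s)) + 28) = 1/((28 + s)/(2*s) + 28) = 1/(28 + (28 + s)/(2*s)))
595 + p(21)*V = 595 + (2*21/(28 + 57*21))*745 = 595 + (2*21/(28 + 1197))*745 = 595 + (2*21/1225)*745 = 595 + (2*21*(1/1225))*745 = 595 + (6/175)*745 = 595 + 894/35 = 21719/35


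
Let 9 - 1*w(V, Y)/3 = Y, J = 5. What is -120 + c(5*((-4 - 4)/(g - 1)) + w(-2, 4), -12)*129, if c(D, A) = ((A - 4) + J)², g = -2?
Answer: 15489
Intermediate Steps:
w(V, Y) = 27 - 3*Y
c(D, A) = (1 + A)² (c(D, A) = ((A - 4) + 5)² = ((-4 + A) + 5)² = (1 + A)²)
-120 + c(5*((-4 - 4)/(g - 1)) + w(-2, 4), -12)*129 = -120 + (1 - 12)²*129 = -120 + (-11)²*129 = -120 + 121*129 = -120 + 15609 = 15489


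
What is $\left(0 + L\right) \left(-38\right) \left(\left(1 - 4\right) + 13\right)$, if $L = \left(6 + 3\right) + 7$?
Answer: $-6080$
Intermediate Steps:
$L = 16$ ($L = 9 + 7 = 16$)
$\left(0 + L\right) \left(-38\right) \left(\left(1 - 4\right) + 13\right) = \left(0 + 16\right) \left(-38\right) \left(\left(1 - 4\right) + 13\right) = 16 \left(-38\right) \left(-3 + 13\right) = \left(-608\right) 10 = -6080$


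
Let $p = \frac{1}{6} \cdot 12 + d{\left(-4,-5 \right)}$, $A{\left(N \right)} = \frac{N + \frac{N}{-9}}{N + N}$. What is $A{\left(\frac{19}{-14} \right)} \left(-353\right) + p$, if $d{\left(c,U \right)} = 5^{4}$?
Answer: $\frac{4231}{9} \approx 470.11$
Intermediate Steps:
$d{\left(c,U \right)} = 625$
$A{\left(N \right)} = \frac{4}{9}$ ($A{\left(N \right)} = \frac{N + N \left(- \frac{1}{9}\right)}{2 N} = \left(N - \frac{N}{9}\right) \frac{1}{2 N} = \frac{8 N}{9} \frac{1}{2 N} = \frac{4}{9}$)
$p = 627$ ($p = \frac{1}{6} \cdot 12 + 625 = 2 + 625 = 627$)
$A{\left(\frac{19}{-14} \right)} \left(-353\right) + p = \frac{4}{9} \left(-353\right) + 627 = - \frac{1412}{9} + 627 = \frac{4231}{9}$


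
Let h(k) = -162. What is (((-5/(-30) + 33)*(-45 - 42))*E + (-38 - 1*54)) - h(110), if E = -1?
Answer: 5911/2 ≈ 2955.5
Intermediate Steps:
(((-5/(-30) + 33)*(-45 - 42))*E + (-38 - 1*54)) - h(110) = (((-5/(-30) + 33)*(-45 - 42))*(-1) + (-38 - 1*54)) - 1*(-162) = (((-5*(-1/30) + 33)*(-87))*(-1) + (-38 - 54)) + 162 = (((⅙ + 33)*(-87))*(-1) - 92) + 162 = (((199/6)*(-87))*(-1) - 92) + 162 = (-5771/2*(-1) - 92) + 162 = (5771/2 - 92) + 162 = 5587/2 + 162 = 5911/2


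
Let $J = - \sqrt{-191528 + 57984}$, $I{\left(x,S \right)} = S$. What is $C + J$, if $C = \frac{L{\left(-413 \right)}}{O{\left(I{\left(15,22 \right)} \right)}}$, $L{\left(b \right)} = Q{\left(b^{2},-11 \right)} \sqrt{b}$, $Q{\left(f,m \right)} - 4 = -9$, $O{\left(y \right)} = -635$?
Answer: $\frac{i \left(\sqrt{413} - 254 \sqrt{33386}\right)}{127} \approx - 365.28 i$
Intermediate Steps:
$Q{\left(f,m \right)} = -5$ ($Q{\left(f,m \right)} = 4 - 9 = -5$)
$L{\left(b \right)} = - 5 \sqrt{b}$
$J = - 2 i \sqrt{33386}$ ($J = - \sqrt{-133544} = - 2 i \sqrt{33386} \approx - 365.44 i$)
$C = \frac{i \sqrt{413}}{127}$ ($C = \frac{\left(-5\right) \sqrt{-413}}{-635} = - 5 i \sqrt{413} \left(- \frac{1}{635}\right) = \frac{i \sqrt{413}}{127} \approx 0.16002 i$)
$C + J = \frac{i \sqrt{413}}{127} - 2 i \sqrt{33386} = - 2 i \sqrt{33386} + \frac{i \sqrt{413}}{127}$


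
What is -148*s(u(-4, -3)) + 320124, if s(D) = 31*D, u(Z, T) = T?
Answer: 333888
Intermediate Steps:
-148*s(u(-4, -3)) + 320124 = -4588*(-3) + 320124 = -148*(-93) + 320124 = 13764 + 320124 = 333888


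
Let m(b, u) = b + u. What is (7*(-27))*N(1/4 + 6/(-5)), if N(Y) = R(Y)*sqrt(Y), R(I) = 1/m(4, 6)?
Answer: -189*I*sqrt(95)/100 ≈ -18.421*I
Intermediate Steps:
R(I) = 1/10 (R(I) = 1/(4 + 6) = 1/10)
N(Y) = sqrt(Y)/10
(7*(-27))*N(1/4 + 6/(-5)) = (7*(-27))*(sqrt(1/4 + 6/(-5))/10) = -189*sqrt(1*(1/4) + 6*(-1/5))/10 = -189*sqrt(1/4 - 6/5)/10 = -189*sqrt(-19/20)/10 = -189*I*sqrt(95)/10/10 = -189*I*sqrt(95)/100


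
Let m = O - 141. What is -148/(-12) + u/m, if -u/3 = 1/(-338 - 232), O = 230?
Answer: 625673/50730 ≈ 12.333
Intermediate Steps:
m = 89 (m = 230 - 141 = 89)
u = 1/190 (u = -3/(-338 - 232) = -3/(-570) = -3*(-1/570) = 1/190 ≈ 0.0052632)
-148/(-12) + u/m = -148/(-12) + (1/190)/89 = -148*(-1/12) + (1/190)*(1/89) = 37/3 + 1/16910 = 625673/50730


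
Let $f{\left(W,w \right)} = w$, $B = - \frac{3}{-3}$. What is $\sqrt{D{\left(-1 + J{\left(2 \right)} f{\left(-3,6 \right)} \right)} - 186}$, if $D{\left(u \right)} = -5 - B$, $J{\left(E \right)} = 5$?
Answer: $8 i \sqrt{3} \approx 13.856 i$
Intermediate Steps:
$B = 1$ ($B = \left(-3\right) \left(- \frac{1}{3}\right) = 1$)
$D{\left(u \right)} = -6$ ($D{\left(u \right)} = -5 - 1 = -6$)
$\sqrt{D{\left(-1 + J{\left(2 \right)} f{\left(-3,6 \right)} \right)} - 186} = \sqrt{-6 - 186} = \sqrt{-192} = 8 i \sqrt{3}$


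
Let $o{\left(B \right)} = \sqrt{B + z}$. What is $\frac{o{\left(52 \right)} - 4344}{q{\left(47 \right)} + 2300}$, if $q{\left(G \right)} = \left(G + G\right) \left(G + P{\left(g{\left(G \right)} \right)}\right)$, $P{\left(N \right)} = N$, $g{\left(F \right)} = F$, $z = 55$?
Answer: $- \frac{181}{464} + \frac{\sqrt{107}}{11136} \approx -0.38916$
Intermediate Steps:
$o{\left(B \right)} = \sqrt{55 + B}$ ($o{\left(B \right)} = \sqrt{B + 55} = \sqrt{55 + B}$)
$q{\left(G \right)} = 4 G^{2}$ ($q{\left(G \right)} = \left(G + G\right) \left(G + G\right) = 2 G 2 G = 4 G^{2}$)
$\frac{o{\left(52 \right)} - 4344}{q{\left(47 \right)} + 2300} = \frac{\sqrt{55 + 52} - 4344}{4 \cdot 47^{2} + 2300} = \frac{\sqrt{107} - 4344}{4 \cdot 2209 + 2300} = \frac{-4344 + \sqrt{107}}{8836 + 2300} = \frac{-4344 + \sqrt{107}}{11136} = \left(-4344 + \sqrt{107}\right) \frac{1}{11136} = - \frac{181}{464} + \frac{\sqrt{107}}{11136}$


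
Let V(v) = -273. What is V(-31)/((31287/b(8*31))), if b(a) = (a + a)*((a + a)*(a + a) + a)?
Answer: -11115371904/10429 ≈ -1.0658e+6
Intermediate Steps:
b(a) = 2*a*(a + 4*a²) (b(a) = (2*a)*((2*a)*(2*a) + a) = (2*a)*(4*a² + a) = (2*a)*(a + 4*a²) = 2*a*(a + 4*a²))
V(-31)/((31287/b(8*31))) = -273/(31287/(((8*31)²*(2 + 8*(8*31))))) = -273/(31287/((248²*(2 + 8*248)))) = -273/(31287/((61504*(2 + 1984)))) = -273/(31287/((61504*1986))) = -273/(31287/122146944) = -273/(31287*(1/122146944)) = -273/10429/40715648 = -273*40715648/10429 = -11115371904/10429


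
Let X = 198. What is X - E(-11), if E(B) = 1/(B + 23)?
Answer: 2375/12 ≈ 197.92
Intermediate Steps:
E(B) = 1/(23 + B)
X - E(-11) = 198 - 1/(23 - 11) = 198 - 1/12 = 2375/12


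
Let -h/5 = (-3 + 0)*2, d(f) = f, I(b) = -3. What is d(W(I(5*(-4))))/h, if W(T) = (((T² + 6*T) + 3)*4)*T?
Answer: 12/5 ≈ 2.4000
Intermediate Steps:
W(T) = T*(12 + 4*T² + 24*T) (W(T) = ((3 + T² + 6*T)*4)*T = (12 + 4*T² + 24*T)*T = T*(12 + 4*T² + 24*T))
h = 30 (h = -5*(-3 + 0)*2 = -(-15)*2 = -5*(-6) = 30)
d(W(I(5*(-4))))/h = (4*(-3)*(3 + (-3)² + 6*(-3)))/30 = (4*(-3)*(3 + 9 - 18))*(1/30) = (4*(-3)*(-6))*(1/30) = 72*(1/30) = 12/5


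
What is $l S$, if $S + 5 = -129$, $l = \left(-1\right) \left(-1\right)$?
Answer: $-134$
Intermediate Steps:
$l = 1$
$S = -134$ ($S = -5 - 129 = -134$)
$l S = 1 \left(-134\right) = -134$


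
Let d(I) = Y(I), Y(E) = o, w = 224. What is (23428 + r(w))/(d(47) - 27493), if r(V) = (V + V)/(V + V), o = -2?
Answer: -23429/27495 ≈ -0.85212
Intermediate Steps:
Y(E) = -2
d(I) = -2
r(V) = 1 (r(V) = (2*V)/((2*V)) = (2*V)*(1/(2*V)) = 1)
(23428 + r(w))/(d(47) - 27493) = (23428 + 1)/(-2 - 27493) = 23429/(-27495) = 23429*(-1/27495) = -23429/27495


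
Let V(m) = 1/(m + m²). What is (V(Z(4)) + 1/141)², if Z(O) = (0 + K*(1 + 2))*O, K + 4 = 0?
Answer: 289/5089536 ≈ 5.6783e-5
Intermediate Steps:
K = -4 (K = -4 + 0 = -4)
Z(O) = -12*O (Z(O) = (0 - 4*(1 + 2))*O = (0 - 4*3)*O = (0 - 12)*O = -12*O)
(V(Z(4)) + 1/141)² = (1/(((-12*4))*(1 - 12*4)) + 1/141)² = (1/((-48)*(1 - 48)) + 1/141)² = (-1/48/(-47) + 1/141)² = (-1/48*(-1/47) + 1/141)² = (1/2256 + 1/141)² = (17/2256)² = 289/5089536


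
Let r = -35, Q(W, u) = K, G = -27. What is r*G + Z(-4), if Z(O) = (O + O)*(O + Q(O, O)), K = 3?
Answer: 953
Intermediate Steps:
Q(W, u) = 3
Z(O) = 2*O*(3 + O) (Z(O) = (O + O)*(O + 3) = (2*O)*(3 + O) = 2*O*(3 + O))
r*G + Z(-4) = -35*(-27) + 2*(-4)*(3 - 4) = 945 + 2*(-4)*(-1) = 945 + 8 = 953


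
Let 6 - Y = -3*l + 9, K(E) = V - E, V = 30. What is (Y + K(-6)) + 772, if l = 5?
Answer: 820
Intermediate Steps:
K(E) = 30 - E
Y = 12 (Y = 6 - (-3*5 + 9) = 6 - (-15 + 9) = 6 - 1*(-6) = 6 + 6 = 12)
(Y + K(-6)) + 772 = (12 + (30 - 1*(-6))) + 772 = (12 + (30 + 6)) + 772 = (12 + 36) + 772 = 48 + 772 = 820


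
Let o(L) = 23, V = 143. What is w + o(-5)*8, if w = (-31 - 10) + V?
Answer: 286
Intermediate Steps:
w = 102 (w = (-31 - 10) + 143 = -41 + 143 = 102)
w + o(-5)*8 = 102 + 23*8 = 102 + 184 = 286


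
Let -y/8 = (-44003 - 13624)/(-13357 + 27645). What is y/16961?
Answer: 3033/1594334 ≈ 0.0019024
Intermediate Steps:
y = 3033/94 (y = -8*(-44003 - 13624)/(-13357 + 27645) = -(-461016)/14288 = -8*(-3033/752) = 3033/94 ≈ 32.266)
y/16961 = (3033/94)/16961 = (3033/94)*(1/16961) = 3033/1594334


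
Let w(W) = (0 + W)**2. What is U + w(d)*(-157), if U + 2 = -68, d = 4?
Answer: -2582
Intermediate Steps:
U = -70 (U = -2 - 68 = -70)
w(W) = W**2
U + w(d)*(-157) = -70 + 4**2*(-157) = -70 + 16*(-157) = -70 - 2512 = -2582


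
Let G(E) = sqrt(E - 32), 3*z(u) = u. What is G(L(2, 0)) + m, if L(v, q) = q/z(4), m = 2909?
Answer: 2909 + 4*I*sqrt(2) ≈ 2909.0 + 5.6569*I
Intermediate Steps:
z(u) = u/3
L(v, q) = 3*q/4 (L(v, q) = q/(((1/3)*4)) = q/(4/3) = q*(3/4) = 3*q/4)
G(E) = sqrt(-32 + E)
G(L(2, 0)) + m = sqrt(-32 + (3/4)*0) + 2909 = sqrt(-32 + 0) + 2909 = sqrt(-32) + 2909 = 4*I*sqrt(2) + 2909 = 2909 + 4*I*sqrt(2)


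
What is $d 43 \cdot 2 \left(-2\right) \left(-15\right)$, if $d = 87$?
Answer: $224460$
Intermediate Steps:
$d 43 \cdot 2 \left(-2\right) \left(-15\right) = 87 \cdot 43 \cdot 2 \left(-2\right) \left(-15\right) = 3741 \left(\left(-4\right) \left(-15\right)\right) = 3741 \cdot 60 = 224460$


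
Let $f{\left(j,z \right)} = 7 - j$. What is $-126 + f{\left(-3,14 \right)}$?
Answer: $-116$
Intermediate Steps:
$-126 + f{\left(-3,14 \right)} = -126 + \left(7 - -3\right) = -126 + \left(7 + 3\right) = -126 + 10 = -116$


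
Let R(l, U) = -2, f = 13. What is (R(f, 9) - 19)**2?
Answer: 441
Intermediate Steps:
(R(f, 9) - 19)**2 = (-2 - 19)**2 = (-21)**2 = 441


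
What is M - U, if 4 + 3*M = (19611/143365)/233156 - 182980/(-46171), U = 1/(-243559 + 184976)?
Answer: -158672513124609497/12916135242080284060 ≈ -0.012285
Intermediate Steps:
U = -1/58583 (U = 1/(-58583) = -1/58583 ≈ -1.7070e-5)
M = -18985899026093/1543330773339740 (M = -4/3 + ((19611/143365)/233156 - 182980/(-46171))/3 = -4/3 + ((19611*(1/143365))*(1/233156) - 182980*(-1/46171))/3 = -4/3 + ((19611/143365)*(1/233156) + 182980/46171)/3 = -4/3 + (19611/33426409940 + 182980/46171)/3 = -4/3 + (⅓)*(6116365396280681/1543330773339740) = -4/3 + 6116365396280681/4629992320019220 = -18985899026093/1543330773339740 ≈ -0.012302)
M - U = -18985899026093/1543330773339740 - 1*(-1/58583) = -18985899026093/1543330773339740 + 1/58583 = -158672513124609497/12916135242080284060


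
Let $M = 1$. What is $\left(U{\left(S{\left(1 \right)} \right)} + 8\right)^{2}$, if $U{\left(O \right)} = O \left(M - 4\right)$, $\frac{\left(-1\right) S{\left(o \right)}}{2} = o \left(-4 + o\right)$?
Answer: $100$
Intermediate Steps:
$S{\left(o \right)} = - 2 o \left(-4 + o\right)$
$U{\left(O \right)} = - 3 O$ ($U{\left(O \right)} = O \left(1 - 4\right) = O \left(-3\right) = - 3 O$)
$\left(U{\left(S{\left(1 \right)} \right)} + 8\right)^{2} = \left(- 3 \cdot 2 \cdot 1 \left(4 - 1\right) + 8\right)^{2} = \left(- 3 \cdot 2 \cdot 1 \cdot 3 + 8\right)^{2} = \left(\left(-3\right) 6 + 8\right)^{2} = \left(-18 + 8\right)^{2} = \left(-10\right)^{2} = 100$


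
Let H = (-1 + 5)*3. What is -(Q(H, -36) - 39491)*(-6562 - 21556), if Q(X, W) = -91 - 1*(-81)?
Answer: -1110689118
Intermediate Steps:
H = 12 (H = 4*3 = 12)
Q(X, W) = -10 (Q(X, W) = -91 + 81 = -10)
-(Q(H, -36) - 39491)*(-6562 - 21556) = -(-10 - 39491)*(-6562 - 21556) = -(-39501)*(-28118) = -1*1110689118 = -1110689118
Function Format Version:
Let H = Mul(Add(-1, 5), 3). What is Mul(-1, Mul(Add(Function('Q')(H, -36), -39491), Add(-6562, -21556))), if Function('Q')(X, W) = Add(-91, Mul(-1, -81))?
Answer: -1110689118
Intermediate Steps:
H = 12 (H = Mul(4, 3) = 12)
Function('Q')(X, W) = -10 (Function('Q')(X, W) = Add(-91, 81) = -10)
Mul(-1, Mul(Add(Function('Q')(H, -36), -39491), Add(-6562, -21556))) = Mul(-1, Mul(Add(-10, -39491), Add(-6562, -21556))) = Mul(-1, Mul(-39501, -28118)) = Mul(-1, 1110689118) = -1110689118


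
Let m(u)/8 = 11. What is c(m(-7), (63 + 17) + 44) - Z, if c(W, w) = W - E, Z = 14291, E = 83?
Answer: -14286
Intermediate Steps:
m(u) = 88 (m(u) = 8*11 = 88)
c(W, w) = -83 + W (c(W, w) = W - 1*83 = W - 83 = -83 + W)
c(m(-7), (63 + 17) + 44) - Z = (-83 + 88) - 1*14291 = 5 - 14291 = -14286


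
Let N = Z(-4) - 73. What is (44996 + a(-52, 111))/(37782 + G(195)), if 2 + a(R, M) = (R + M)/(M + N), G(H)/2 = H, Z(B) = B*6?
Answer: 629975/534408 ≈ 1.1788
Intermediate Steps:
Z(B) = 6*B
N = -97 (N = 6*(-4) - 73 = -24 - 73 = -97)
G(H) = 2*H
a(R, M) = -2 + (M + R)/(-97 + M) (a(R, M) = -2 + (R + M)/(M - 97) = -2 + (M + R)/(-97 + M))
(44996 + a(-52, 111))/(37782 + G(195)) = (44996 + (194 - 52 - 1*111)/(-97 + 111))/(37782 + 2*195) = (44996 + (194 - 52 - 111)/14)/(37782 + 390) = (44996 + (1/14)*31)/38172 = (44996 + 31/14)*(1/38172) = (629975/14)*(1/38172) = 629975/534408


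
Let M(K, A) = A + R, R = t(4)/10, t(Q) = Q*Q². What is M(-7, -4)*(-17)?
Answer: -204/5 ≈ -40.800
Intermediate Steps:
t(Q) = Q³
R = 32/5 (R = 4³/10 = 64*(⅒) = 32/5 ≈ 6.4000)
M(K, A) = 32/5 + A (M(K, A) = A + 32/5 = 32/5 + A)
M(-7, -4)*(-17) = (32/5 - 4)*(-17) = (12/5)*(-17) = -204/5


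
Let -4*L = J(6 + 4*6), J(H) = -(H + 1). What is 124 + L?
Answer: 527/4 ≈ 131.75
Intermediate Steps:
J(H) = -1 - H (J(H) = -(1 + H) = -1 - H)
L = 31/4 (L = -(-1 - (6 + 4*6))/4 = -(-1 - (6 + 24))/4 = -(-1 - 1*30)/4 = -(-1 - 30)/4 = -1/4*(-31) = 31/4 ≈ 7.7500)
124 + L = 124 + 31/4 = 527/4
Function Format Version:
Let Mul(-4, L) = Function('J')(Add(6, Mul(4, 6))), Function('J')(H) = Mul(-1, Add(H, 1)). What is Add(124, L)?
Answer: Rational(527, 4) ≈ 131.75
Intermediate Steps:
Function('J')(H) = Add(-1, Mul(-1, H)) (Function('J')(H) = Mul(-1, Add(1, H)) = Add(-1, Mul(-1, H)))
L = Rational(31, 4) (L = Mul(Rational(-1, 4), Add(-1, Mul(-1, Add(6, Mul(4, 6))))) = Mul(Rational(-1, 4), Add(-1, Mul(-1, Add(6, 24)))) = Mul(Rational(-1, 4), Add(-1, Mul(-1, 30))) = Mul(Rational(-1, 4), Add(-1, -30)) = Mul(Rational(-1, 4), -31) = Rational(31, 4) ≈ 7.7500)
Add(124, L) = Add(124, Rational(31, 4)) = Rational(527, 4)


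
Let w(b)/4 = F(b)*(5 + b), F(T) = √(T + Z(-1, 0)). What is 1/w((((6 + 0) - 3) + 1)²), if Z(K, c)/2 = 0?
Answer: 1/336 ≈ 0.0029762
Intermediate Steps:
Z(K, c) = 0 (Z(K, c) = 2*0 = 0)
F(T) = √T (F(T) = √(T + 0) = √T)
w(b) = 4*√b*(5 + b) (w(b) = 4*(√b*(5 + b)) = 4*√b*(5 + b))
1/w((((6 + 0) - 3) + 1)²) = 1/(4*√((((6 + 0) - 3) + 1)²)*(5 + (((6 + 0) - 3) + 1)²)) = 1/(4*√(((6 - 3) + 1)²)*(5 + ((6 - 3) + 1)²)) = 1/(4*√((3 + 1)²)*(5 + (3 + 1)²)) = 1/(4*√(4²)*(5 + 4²)) = 1/(4*√16*(5 + 16)) = 1/(4*4*21) = 1/336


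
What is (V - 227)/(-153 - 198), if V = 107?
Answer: 40/117 ≈ 0.34188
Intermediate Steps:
(V - 227)/(-153 - 198) = (107 - 227)/(-153 - 198) = -120/(-351) = -120*(-1/351) = 40/117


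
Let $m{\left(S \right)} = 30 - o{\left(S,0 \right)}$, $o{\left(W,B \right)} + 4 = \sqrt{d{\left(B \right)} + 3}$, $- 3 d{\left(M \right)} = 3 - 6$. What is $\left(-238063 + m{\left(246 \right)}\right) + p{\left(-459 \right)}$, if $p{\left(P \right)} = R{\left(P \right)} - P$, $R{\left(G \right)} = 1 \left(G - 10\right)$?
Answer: $-238041$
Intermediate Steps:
$d{\left(M \right)} = 1$ ($d{\left(M \right)} = - \frac{3 - 6}{3} = \left(- \frac{1}{3}\right) \left(-3\right) = 1$)
$R{\left(G \right)} = -10 + G$ ($R{\left(G \right)} = 1 \left(-10 + G\right) = -10 + G$)
$p{\left(P \right)} = -10$ ($p{\left(P \right)} = \left(-10 + P\right) - P = -10$)
$o{\left(W,B \right)} = -2$ ($o{\left(W,B \right)} = -4 + \sqrt{1 + 3} = -4 + \sqrt{4} = -4 + 2 = -2$)
$m{\left(S \right)} = 32$ ($m{\left(S \right)} = 30 - -2 = 30 + 2 = 32$)
$\left(-238063 + m{\left(246 \right)}\right) + p{\left(-459 \right)} = \left(-238063 + 32\right) - 10 = -238031 - 10 = -238041$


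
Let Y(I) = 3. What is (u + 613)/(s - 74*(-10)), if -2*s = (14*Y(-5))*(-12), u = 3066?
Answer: 3679/992 ≈ 3.7087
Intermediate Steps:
s = 252 (s = -14*3*(-12)/2 = -21*(-12) = -1/2*(-504) = 252)
(u + 613)/(s - 74*(-10)) = (3066 + 613)/(252 - 74*(-10)) = 3679/(252 + 740) = 3679/992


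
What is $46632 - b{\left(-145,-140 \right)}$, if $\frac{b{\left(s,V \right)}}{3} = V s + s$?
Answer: $-13833$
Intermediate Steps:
$b{\left(s,V \right)} = 3 s + 3 V s$ ($b{\left(s,V \right)} = 3 \left(V s + s\right) = 3 \left(s + V s\right) = 3 s + 3 V s$)
$46632 - b{\left(-145,-140 \right)} = 46632 - 3 \left(-145\right) \left(1 - 140\right) = 46632 - 3 \left(-145\right) \left(-139\right) = 46632 - 60465 = -13833$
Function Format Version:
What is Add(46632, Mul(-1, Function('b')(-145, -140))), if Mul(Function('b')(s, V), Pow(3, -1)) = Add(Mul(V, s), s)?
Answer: -13833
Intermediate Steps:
Function('b')(s, V) = Add(Mul(3, s), Mul(3, V, s)) (Function('b')(s, V) = Mul(3, Add(Mul(V, s), s)) = Mul(3, Add(s, Mul(V, s))) = Add(Mul(3, s), Mul(3, V, s)))
Add(46632, Mul(-1, Function('b')(-145, -140))) = Add(46632, Mul(-1, Mul(3, -145, Add(1, -140)))) = Add(46632, Mul(-1, Mul(3, -145, -139))) = Add(46632, Mul(-1, 60465)) = Add(46632, -60465) = -13833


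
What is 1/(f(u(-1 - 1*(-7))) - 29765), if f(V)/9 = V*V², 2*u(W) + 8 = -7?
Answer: -8/268495 ≈ -2.9796e-5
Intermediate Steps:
u(W) = -15/2 (u(W) = -4 + (½)*(-7) = -4 - 7/2 = -15/2)
f(V) = 9*V³ (f(V) = 9*(V*V²) = 9*V³)
1/(f(u(-1 - 1*(-7))) - 29765) = 1/(9*(-15/2)³ - 29765) = 1/(9*(-3375/8) - 29765) = 1/(-30375/8 - 29765) = 1/(-268495/8) = -8/268495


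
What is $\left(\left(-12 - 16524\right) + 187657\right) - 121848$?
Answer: $49273$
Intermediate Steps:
$\left(\left(-12 - 16524\right) + 187657\right) - 121848 = \left(-16536 + 187657\right) - 121848 = 171121 - 121848 = 49273$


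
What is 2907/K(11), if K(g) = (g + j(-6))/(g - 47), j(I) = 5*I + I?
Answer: 104652/25 ≈ 4186.1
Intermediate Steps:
j(I) = 6*I
K(g) = (-36 + g)/(-47 + g) (K(g) = (g + 6*(-6))/(g - 47) = (g - 36)/(-47 + g) = (-36 + g)/(-47 + g))
2907/K(11) = 2907/(((-36 + 11)/(-47 + 11))) = 2907/((-25/(-36))) = 2907/((-1/36*(-25))) = 2907/(25/36) = 2907*(36/25) = 104652/25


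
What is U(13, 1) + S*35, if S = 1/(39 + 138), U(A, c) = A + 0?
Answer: 2336/177 ≈ 13.198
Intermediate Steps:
U(A, c) = A
S = 1/177 ≈ 0.0056497
U(13, 1) + S*35 = 13 + (1/177)*35 = 13 + 35/177 = 2336/177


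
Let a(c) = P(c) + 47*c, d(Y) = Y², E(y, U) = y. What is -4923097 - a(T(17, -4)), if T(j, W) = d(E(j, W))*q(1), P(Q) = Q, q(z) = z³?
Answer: -4936969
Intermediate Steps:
T(j, W) = j² (T(j, W) = j²*1³ = j²*1 = j²)
a(c) = 48*c (a(c) = c + 47*c = 48*c)
-4923097 - a(T(17, -4)) = -4923097 - 48*17² = -4923097 - 48*289 = -4923097 - 1*13872 = -4923097 - 13872 = -4936969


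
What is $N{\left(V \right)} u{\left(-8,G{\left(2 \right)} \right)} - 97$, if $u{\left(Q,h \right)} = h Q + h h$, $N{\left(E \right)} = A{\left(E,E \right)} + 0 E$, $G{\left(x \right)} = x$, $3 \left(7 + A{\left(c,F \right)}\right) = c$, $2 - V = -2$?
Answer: $-29$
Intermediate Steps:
$V = 4$ ($V = 2 - -2 = 2 + 2 = 4$)
$A{\left(c,F \right)} = -7 + \frac{c}{3}$
$N{\left(E \right)} = -7 + \frac{E}{3}$ ($N{\left(E \right)} = \left(-7 + \frac{E}{3}\right) + 0 E = \left(-7 + \frac{E}{3}\right) + 0 = -7 + \frac{E}{3}$)
$u{\left(Q,h \right)} = h^{2} + Q h$ ($u{\left(Q,h \right)} = Q h + h^{2} = h^{2} + Q h$)
$N{\left(V \right)} u{\left(-8,G{\left(2 \right)} \right)} - 97 = \left(-7 + \frac{1}{3} \cdot 4\right) 2 \left(-8 + 2\right) - 97 = \left(-7 + \frac{4}{3}\right) 2 \left(-6\right) - 97 = \left(- \frac{17}{3}\right) \left(-12\right) - 97 = 68 - 97 = -29$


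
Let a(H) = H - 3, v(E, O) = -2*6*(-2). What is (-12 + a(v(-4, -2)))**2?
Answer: 81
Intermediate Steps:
v(E, O) = 24 (v(E, O) = -12*(-2) = 24)
a(H) = -3 + H
(-12 + a(v(-4, -2)))**2 = (-12 + (-3 + 24))**2 = (-12 + 21)**2 = 9**2 = 81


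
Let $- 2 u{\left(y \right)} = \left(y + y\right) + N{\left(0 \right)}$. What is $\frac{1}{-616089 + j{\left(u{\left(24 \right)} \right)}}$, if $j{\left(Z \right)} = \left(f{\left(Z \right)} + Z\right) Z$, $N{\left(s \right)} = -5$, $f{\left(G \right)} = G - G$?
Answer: $- \frac{4}{2462507} \approx -1.6244 \cdot 10^{-6}$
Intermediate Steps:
$f{\left(G \right)} = 0$
$u{\left(y \right)} = \frac{5}{2} - y$ ($u{\left(y \right)} = - \frac{\left(y + y\right) - 5}{2} = - \frac{2 y - 5}{2} = - \frac{-5 + 2 y}{2} = \frac{5}{2} - y$)
$j{\left(Z \right)} = Z^{2}$ ($j{\left(Z \right)} = \left(0 + Z\right) Z = Z Z = Z^{2}$)
$\frac{1}{-616089 + j{\left(u{\left(24 \right)} \right)}} = \frac{1}{-616089 + \left(\frac{5}{2} - 24\right)^{2}} = \frac{1}{-616089 + \left(- \frac{43}{2}\right)^{2}} = \frac{1}{-616089 + \frac{1849}{4}} = \frac{1}{- \frac{2462507}{4}} = - \frac{4}{2462507}$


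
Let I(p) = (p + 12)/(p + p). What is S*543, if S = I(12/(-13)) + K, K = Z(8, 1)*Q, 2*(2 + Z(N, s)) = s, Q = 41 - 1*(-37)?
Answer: -66789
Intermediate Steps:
Q = 78 (Q = 41 + 37 = 78)
Z(N, s) = -2 + s/2
I(p) = (12 + p)/(2*p) (I(p) = (12 + p)/((2*p)) = (12 + p)*(1/(2*p)) = (12 + p)/(2*p))
K = -117 (K = (-2 + (½)*1)*78 = (-2 + ½)*78 = -3/2*78 = -117)
S = -123 (S = (12 + 12/(-13))/(2*((12/(-13)))) - 117 = (12 + 12*(-1/13))/(2*((12*(-1/13)))) - 117 = (12 - 12/13)/(2*(-12/13)) - 117 = (½)*(-13/12)*(144/13) - 117 = -6 - 117 = -123)
S*543 = -123*543 = -66789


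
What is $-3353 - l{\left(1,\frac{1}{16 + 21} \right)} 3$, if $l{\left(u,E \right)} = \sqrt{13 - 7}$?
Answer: $-3353 - 3 \sqrt{6} \approx -3360.3$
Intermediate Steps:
$l{\left(u,E \right)} = \sqrt{6}$
$-3353 - l{\left(1,\frac{1}{16 + 21} \right)} 3 = -3353 - \sqrt{6} \cdot 3 = -3353 - 3 \sqrt{6}$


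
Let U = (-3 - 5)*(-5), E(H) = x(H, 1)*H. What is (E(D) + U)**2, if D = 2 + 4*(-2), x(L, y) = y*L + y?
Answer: 4900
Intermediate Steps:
x(L, y) = y + L*y (x(L, y) = L*y + y = y + L*y)
D = -6 (D = 2 - 8 = -6)
E(H) = H*(1 + H) (E(H) = (1*(1 + H))*H = (1 + H)*H = H*(1 + H))
U = 40 (U = -8*(-5) = 40)
(E(D) + U)**2 = (-6*(1 - 6) + 40)**2 = (-6*(-5) + 40)**2 = (30 + 40)**2 = 70**2 = 4900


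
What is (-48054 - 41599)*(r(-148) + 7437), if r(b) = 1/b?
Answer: -98678815775/148 ≈ -6.6675e+8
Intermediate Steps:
(-48054 - 41599)*(r(-148) + 7437) = (-48054 - 41599)*(1/(-148) + 7437) = -89653*(-1/148 + 7437) = -89653*1100675/148 = -98678815775/148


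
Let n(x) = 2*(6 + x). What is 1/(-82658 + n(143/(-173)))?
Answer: -173/14298044 ≈ -1.2100e-5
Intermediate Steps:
n(x) = 12 + 2*x
1/(-82658 + n(143/(-173))) = 1/(-82658 + (12 + 2*(143/(-173)))) = 1/(-82658 + (12 + 2*(143*(-1/173)))) = 1/(-82658 + (12 + 2*(-143/173))) = 1/(-82658 + (12 - 286/173)) = 1/(-82658 + 1790/173) = 1/(-14298044/173) = -173/14298044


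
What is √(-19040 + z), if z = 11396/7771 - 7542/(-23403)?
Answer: 5*I*√2798597917763822994/60621571 ≈ 137.98*I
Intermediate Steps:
z = 108436490/60621571 (z = 11396*(1/7771) - 7542*(-1/23403) = 11396/7771 + 2514/7801 = 108436490/60621571 ≈ 1.7887)
√(-19040 + z) = √(-19040 + 108436490/60621571) = √(-1154126275350/60621571) = 5*I*√2798597917763822994/60621571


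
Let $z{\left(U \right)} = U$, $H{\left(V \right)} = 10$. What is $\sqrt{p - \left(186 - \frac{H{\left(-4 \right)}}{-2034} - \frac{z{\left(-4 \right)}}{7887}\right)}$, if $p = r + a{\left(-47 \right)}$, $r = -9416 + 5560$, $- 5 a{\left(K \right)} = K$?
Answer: $\frac{4 i \sqrt{5004795361291165}}{4456155} \approx 63.503 i$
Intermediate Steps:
$a{\left(K \right)} = - \frac{K}{5}$
$r = -3856$
$p = - \frac{19233}{5}$ ($p = -3856 - - \frac{47}{5} = -3856 + \frac{47}{5} = - \frac{19233}{5} \approx -3846.6$)
$\sqrt{p - \left(186 - \frac{H{\left(-4 \right)}}{-2034} - \frac{z{\left(-4 \right)}}{7887}\right)} = \sqrt{- \frac{19233}{5} + \left(-186 + \left(- \frac{4}{7887} + \frac{10}{-2034}\right)\right)} = \sqrt{- \frac{19233}{5} + \left(-186 + \left(\left(-4\right) \frac{1}{7887} + 10 \left(- \frac{1}{2034}\right)\right)\right)} = \sqrt{- \frac{19233}{5} - \frac{497321399}{2673693}} = \sqrt{- \frac{53909744464}{13368465}} = \frac{4 i \sqrt{5004795361291165}}{4456155}$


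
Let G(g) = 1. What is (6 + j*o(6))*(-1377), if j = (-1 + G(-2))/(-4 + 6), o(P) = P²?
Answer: -8262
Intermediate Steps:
j = 0 (j = (-1 + 1)/(-4 + 6) = 0/2 = 0*(½) = 0)
(6 + j*o(6))*(-1377) = (6 + 0*6²)*(-1377) = (6 + 0*36)*(-1377) = (6 + 0)*(-1377) = 6*(-1377) = -8262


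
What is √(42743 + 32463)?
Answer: √75206 ≈ 274.24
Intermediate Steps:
√(42743 + 32463) = √75206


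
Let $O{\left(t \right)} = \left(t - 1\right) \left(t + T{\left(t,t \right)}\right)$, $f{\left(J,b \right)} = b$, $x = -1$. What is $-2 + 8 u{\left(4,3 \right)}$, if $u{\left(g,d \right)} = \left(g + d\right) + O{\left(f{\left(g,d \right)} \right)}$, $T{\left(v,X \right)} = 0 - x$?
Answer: $118$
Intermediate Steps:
$T{\left(v,X \right)} = 1$ ($T{\left(v,X \right)} = 0 - -1 = 0 + 1 = 1$)
$O{\left(t \right)} = \left(1 + t\right) \left(-1 + t\right)$ ($O{\left(t \right)} = \left(t - 1\right) \left(t + 1\right) = \left(-1 + t\right) \left(1 + t\right) = \left(1 + t\right) \left(-1 + t\right)$)
$u{\left(g,d \right)} = -1 + d + g + d^{2}$ ($u{\left(g,d \right)} = \left(g + d\right) + \left(-1 + d^{2}\right) = \left(d + g\right) + \left(-1 + d^{2}\right) = -1 + d + g + d^{2}$)
$-2 + 8 u{\left(4,3 \right)} = -2 + 8 \left(-1 + 3 + 4 + 3^{2}\right) = -2 + 8 \left(-1 + 3 + 4 + 9\right) = -2 + 8 \cdot 15 = -2 + 120 = 118$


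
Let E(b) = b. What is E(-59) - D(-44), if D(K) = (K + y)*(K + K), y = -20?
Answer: -5691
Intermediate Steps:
D(K) = 2*K*(-20 + K) (D(K) = (K - 20)*(K + K) = (-20 + K)*(2*K) = 2*K*(-20 + K))
E(-59) - D(-44) = -59 - 2*(-44)*(-20 - 44) = -59 - 2*(-44)*(-64) = -59 - 1*5632 = -59 - 5632 = -5691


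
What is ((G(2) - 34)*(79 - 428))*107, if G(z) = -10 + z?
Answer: 1568406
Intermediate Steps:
((G(2) - 34)*(79 - 428))*107 = (((-10 + 2) - 34)*(79 - 428))*107 = ((-8 - 34)*(-349))*107 = -42*(-349)*107 = 14658*107 = 1568406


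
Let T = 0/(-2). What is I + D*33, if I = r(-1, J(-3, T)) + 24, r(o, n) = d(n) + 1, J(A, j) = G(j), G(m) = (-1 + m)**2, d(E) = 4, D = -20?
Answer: -631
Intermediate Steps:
T = 0 (T = 0*(-1/2) = 0)
J(A, j) = (-1 + j)**2
r(o, n) = 5 (r(o, n) = 4 + 1 = 5)
I = 29 (I = 5 + 24 = 29)
I + D*33 = 29 - 20*33 = 29 - 660 = -631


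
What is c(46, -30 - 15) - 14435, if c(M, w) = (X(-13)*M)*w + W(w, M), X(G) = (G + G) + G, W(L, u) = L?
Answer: 66250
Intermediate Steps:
X(G) = 3*G (X(G) = 2*G + G = 3*G)
c(M, w) = w - 39*M*w (c(M, w) = ((3*(-13))*M)*w + w = (-39*M)*w + w = -39*M*w + w = w - 39*M*w)
c(46, -30 - 15) - 14435 = (-30 - 15)*(1 - 39*46) - 14435 = -45*(1 - 1794) - 14435 = -45*(-1793) - 14435 = 80685 - 14435 = 66250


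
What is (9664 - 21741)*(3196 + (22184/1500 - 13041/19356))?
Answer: -93800545353359/2419500 ≈ -3.8769e+7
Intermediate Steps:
(9664 - 21741)*(3196 + (22184/1500 - 13041/19356)) = -12077*(3196 + (22184*(1/1500) - 13041*1/19356)) = -12077*(3196 + (5546/375 - 4347/6452)) = -12077*(3196 + 34152667/2419500) = -12077*7766874667/2419500 = -93800545353359/2419500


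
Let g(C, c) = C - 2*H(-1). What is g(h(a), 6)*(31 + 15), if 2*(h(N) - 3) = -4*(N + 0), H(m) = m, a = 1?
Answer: 138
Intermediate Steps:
h(N) = 3 - 2*N (h(N) = 3 + (-4*(N + 0))/2 = 3 + (-4*N)/2 = 3 - 2*N)
g(C, c) = 2 + C (g(C, c) = C - 2*(-1) = C + 2 = 2 + C)
g(h(a), 6)*(31 + 15) = (2 + (3 - 2*1))*(31 + 15) = (2 + (3 - 2))*46 = (2 + 1)*46 = 3*46 = 138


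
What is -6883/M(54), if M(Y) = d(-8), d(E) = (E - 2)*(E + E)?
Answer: -6883/160 ≈ -43.019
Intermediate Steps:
d(E) = 2*E*(-2 + E) (d(E) = (-2 + E)*(2*E) = 2*E*(-2 + E))
M(Y) = 160 (M(Y) = 2*(-8)*(-2 - 8) = 2*(-8)*(-10) = 160)
-6883/M(54) = -6883/160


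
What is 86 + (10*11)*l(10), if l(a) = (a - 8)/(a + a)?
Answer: 97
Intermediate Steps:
l(a) = (-8 + a)/(2*a) (l(a) = (-8 + a)/((2*a)) = (-8 + a)*(1/(2*a)) = (-8 + a)/(2*a))
86 + (10*11)*l(10) = 86 + (10*11)*((1/2)*(-8 + 10)/10) = 86 + 110*((1/2)*(1/10)*2) = 86 + 110*(1/10) = 86 + 11 = 97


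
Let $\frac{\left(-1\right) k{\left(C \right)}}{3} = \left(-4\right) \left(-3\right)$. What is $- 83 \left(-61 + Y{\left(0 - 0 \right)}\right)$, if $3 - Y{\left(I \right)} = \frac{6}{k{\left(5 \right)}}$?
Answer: $\frac{28801}{6} \approx 4800.2$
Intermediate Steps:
$k{\left(C \right)} = -36$ ($k{\left(C \right)} = - 3 \left(\left(-4\right) \left(-3\right)\right) = \left(-3\right) 12 = -36$)
$Y{\left(I \right)} = \frac{19}{6}$ ($Y{\left(I \right)} = 3 - \frac{6}{-36} = 3 - 6 \left(- \frac{1}{36}\right) = 3 - - \frac{1}{6} = 3 + \frac{1}{6} = \frac{19}{6}$)
$- 83 \left(-61 + Y{\left(0 - 0 \right)}\right) = - 83 \left(-61 + \frac{19}{6}\right) = \left(-83\right) \left(- \frac{347}{6}\right) = \frac{28801}{6}$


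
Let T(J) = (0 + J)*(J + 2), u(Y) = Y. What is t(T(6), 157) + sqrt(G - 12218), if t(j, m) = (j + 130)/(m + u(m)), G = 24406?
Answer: 89/157 + 2*sqrt(3047) ≈ 110.97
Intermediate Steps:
T(J) = J*(2 + J)
t(j, m) = (130 + j)/(2*m) (t(j, m) = (j + 130)/(m + m) = (130 + j)/((2*m)) = (130 + j)*(1/(2*m)) = (130 + j)/(2*m))
t(T(6), 157) + sqrt(G - 12218) = (1/2)*(130 + 6*(2 + 6))/157 + sqrt(24406 - 12218) = (1/2)*(1/157)*(130 + 6*8) + sqrt(12188) = (1/2)*(1/157)*(130 + 48) + 2*sqrt(3047) = (1/2)*(1/157)*178 + 2*sqrt(3047) = 89/157 + 2*sqrt(3047)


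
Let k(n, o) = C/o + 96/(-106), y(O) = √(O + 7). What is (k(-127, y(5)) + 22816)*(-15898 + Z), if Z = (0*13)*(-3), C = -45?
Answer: -19223861600/53 + 119235*√3 ≈ -3.6251e+8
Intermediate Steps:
y(O) = √(7 + O)
k(n, o) = -48/53 - 45/o (k(n, o) = -45/o + 96/(-106) = -45/o + 96*(-1/106) = -45/o - 48/53 = -48/53 - 45/o)
Z = 0 (Z = 0*(-3) = 0)
(k(-127, y(5)) + 22816)*(-15898 + Z) = ((-48/53 - 45/√(7 + 5)) + 22816)*(-15898 + 0) = ((-48/53 - 45*√3/6) + 22816)*(-15898) = ((-48/53 - 15*√3/2) + 22816)*(-15898) = (1209200/53 - 15*√3/2)*(-15898) = -19223861600/53 + 119235*√3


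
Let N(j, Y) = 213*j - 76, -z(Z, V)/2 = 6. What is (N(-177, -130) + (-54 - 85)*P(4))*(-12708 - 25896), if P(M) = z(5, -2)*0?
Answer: 1458343308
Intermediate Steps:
z(Z, V) = -12 (z(Z, V) = -2*6 = -12)
P(M) = 0 (P(M) = -12*0 = 0)
N(j, Y) = -76 + 213*j
(N(-177, -130) + (-54 - 85)*P(4))*(-12708 - 25896) = ((-76 + 213*(-177)) + (-54 - 85)*0)*(-12708 - 25896) = ((-76 - 37701) - 139*0)*(-38604) = (-37777 + 0)*(-38604) = -37777*(-38604) = 1458343308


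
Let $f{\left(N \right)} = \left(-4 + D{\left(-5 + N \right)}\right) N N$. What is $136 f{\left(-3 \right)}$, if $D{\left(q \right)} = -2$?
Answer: $-7344$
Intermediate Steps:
$f{\left(N \right)} = - 6 N^{2}$ ($f{\left(N \right)} = \left(-4 - 2\right) N N = - 6 N N = - 6 N^{2}$)
$136 f{\left(-3 \right)} = 136 \left(- 6 \left(-3\right)^{2}\right) = 136 \left(\left(-6\right) 9\right) = 136 \left(-54\right) = -7344$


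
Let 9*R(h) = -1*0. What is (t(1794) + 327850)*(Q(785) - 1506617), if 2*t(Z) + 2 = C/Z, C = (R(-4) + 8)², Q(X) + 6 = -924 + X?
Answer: -147703142102526/299 ≈ -4.9399e+11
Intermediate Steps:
Q(X) = -930 + X (Q(X) = -6 + (-924 + X) = -930 + X)
R(h) = 0 (R(h) = (-1*0)/9 = (⅑)*0 = 0)
C = 64 (C = (0 + 8)² = 8² = 64)
t(Z) = -1 + 32/Z (t(Z) = -1 + (64/Z)/2 = -1 + 32/Z)
(t(1794) + 327850)*(Q(785) - 1506617) = ((32 - 1*1794)/1794 + 327850)*((-930 + 785) - 1506617) = ((32 - 1794)/1794 + 327850)*(-145 - 1506617) = ((1/1794)*(-1762) + 327850)*(-1506762) = (-881/897 + 327850)*(-1506762) = (294080569/897)*(-1506762) = -147703142102526/299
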